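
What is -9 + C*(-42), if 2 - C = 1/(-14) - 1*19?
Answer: -894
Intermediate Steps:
C = 295/14 (C = 2 - (1/(-14) - 1*19) = 2 - (-1/14 - 19) = 2 - 1*(-267/14) = 2 + 267/14 = 295/14 ≈ 21.071)
-9 + C*(-42) = -9 + (295/14)*(-42) = -9 - 885 = -894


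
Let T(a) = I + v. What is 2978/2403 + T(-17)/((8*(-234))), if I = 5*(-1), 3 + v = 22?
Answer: 307843/249912 ≈ 1.2318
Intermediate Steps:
v = 19 (v = -3 + 22 = 19)
I = -5
T(a) = 14 (T(a) = -5 + 19 = 14)
2978/2403 + T(-17)/((8*(-234))) = 2978/2403 + 14/((8*(-234))) = 2978*(1/2403) + 14/(-1872) = 2978/2403 + 14*(-1/1872) = 2978/2403 - 7/936 = 307843/249912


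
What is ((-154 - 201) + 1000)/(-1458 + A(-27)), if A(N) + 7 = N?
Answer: -645/1492 ≈ -0.43231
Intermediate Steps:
A(N) = -7 + N
((-154 - 201) + 1000)/(-1458 + A(-27)) = ((-154 - 201) + 1000)/(-1458 + (-7 - 27)) = (-355 + 1000)/(-1458 - 34) = 645/(-1492) = 645*(-1/1492) = -645/1492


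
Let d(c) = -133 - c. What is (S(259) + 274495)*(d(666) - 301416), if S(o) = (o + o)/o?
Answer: -82957110855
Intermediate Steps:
S(o) = 2 (S(o) = (2*o)/o = 2)
(S(259) + 274495)*(d(666) - 301416) = (2 + 274495)*((-133 - 1*666) - 301416) = 274497*((-133 - 666) - 301416) = 274497*(-799 - 301416) = 274497*(-302215) = -82957110855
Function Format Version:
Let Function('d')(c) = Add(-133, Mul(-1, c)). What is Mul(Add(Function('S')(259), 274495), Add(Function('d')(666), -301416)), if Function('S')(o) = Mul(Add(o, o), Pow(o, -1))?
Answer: -82957110855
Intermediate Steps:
Function('S')(o) = 2 (Function('S')(o) = Mul(Mul(2, o), Pow(o, -1)) = 2)
Mul(Add(Function('S')(259), 274495), Add(Function('d')(666), -301416)) = Mul(Add(2, 274495), Add(Add(-133, Mul(-1, 666)), -301416)) = Mul(274497, Add(Add(-133, -666), -301416)) = Mul(274497, Add(-799, -301416)) = Mul(274497, -302215) = -82957110855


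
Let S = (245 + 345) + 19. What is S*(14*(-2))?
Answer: -17052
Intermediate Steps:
S = 609 (S = 590 + 19 = 609)
S*(14*(-2)) = 609*(14*(-2)) = 609*(-28) = -17052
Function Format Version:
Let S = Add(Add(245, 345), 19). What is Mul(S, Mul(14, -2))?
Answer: -17052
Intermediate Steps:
S = 609 (S = Add(590, 19) = 609)
Mul(S, Mul(14, -2)) = Mul(609, Mul(14, -2)) = Mul(609, -28) = -17052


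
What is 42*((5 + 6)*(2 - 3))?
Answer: -462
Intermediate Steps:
42*((5 + 6)*(2 - 3)) = 42*(11*(-1)) = 42*(-11) = -462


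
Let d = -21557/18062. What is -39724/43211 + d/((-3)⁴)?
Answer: -59048585455/63218643642 ≈ -0.93404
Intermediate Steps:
d = -21557/18062 (d = -21557*1/18062 = -21557/18062 ≈ -1.1935)
-39724/43211 + d/((-3)⁴) = -39724/43211 - 21557/(18062*((-3)⁴)) = -39724*1/43211 - 21557/18062/81 = -39724/43211 - 21557/18062*1/81 = -39724/43211 - 21557/1463022 = -59048585455/63218643642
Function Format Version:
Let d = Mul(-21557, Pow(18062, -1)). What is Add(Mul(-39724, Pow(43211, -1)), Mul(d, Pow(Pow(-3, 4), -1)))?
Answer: Rational(-59048585455, 63218643642) ≈ -0.93404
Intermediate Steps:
d = Rational(-21557, 18062) (d = Mul(-21557, Rational(1, 18062)) = Rational(-21557, 18062) ≈ -1.1935)
Add(Mul(-39724, Pow(43211, -1)), Mul(d, Pow(Pow(-3, 4), -1))) = Add(Mul(-39724, Pow(43211, -1)), Mul(Rational(-21557, 18062), Pow(Pow(-3, 4), -1))) = Add(Mul(-39724, Rational(1, 43211)), Mul(Rational(-21557, 18062), Pow(81, -1))) = Add(Rational(-39724, 43211), Mul(Rational(-21557, 18062), Rational(1, 81))) = Add(Rational(-39724, 43211), Rational(-21557, 1463022)) = Rational(-59048585455, 63218643642)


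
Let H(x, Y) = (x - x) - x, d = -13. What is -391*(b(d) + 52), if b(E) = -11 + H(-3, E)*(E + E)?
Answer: 14467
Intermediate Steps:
H(x, Y) = -x (H(x, Y) = 0 - x = -x)
b(E) = -11 + 6*E (b(E) = -11 + (-1*(-3))*(E + E) = -11 + 3*(2*E) = -11 + 6*E)
-391*(b(d) + 52) = -391*((-11 + 6*(-13)) + 52) = -391*((-11 - 78) + 52) = -391*(-89 + 52) = -391*(-37) = 14467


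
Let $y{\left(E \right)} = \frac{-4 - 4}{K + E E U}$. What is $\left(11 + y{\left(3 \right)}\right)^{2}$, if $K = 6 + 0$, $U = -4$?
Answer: $\frac{28561}{225} \approx 126.94$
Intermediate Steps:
$K = 6$
$y{\left(E \right)} = - \frac{8}{6 - 4 E^{2}}$ ($y{\left(E \right)} = \frac{-4 - 4}{6 + E E \left(-4\right)} = - \frac{8}{6 + E^{2} \left(-4\right)} = - \frac{8}{6 - 4 E^{2}}$)
$\left(11 + y{\left(3 \right)}\right)^{2} = \left(11 + \frac{4}{-3 + 2 \cdot 3^{2}}\right)^{2} = \left(11 + \frac{4}{-3 + 2 \cdot 9}\right)^{2} = \left(11 + \frac{4}{-3 + 18}\right)^{2} = \left(11 + \frac{4}{15}\right)^{2} = \left(\frac{169}{15}\right)^{2} = \frac{28561}{225}$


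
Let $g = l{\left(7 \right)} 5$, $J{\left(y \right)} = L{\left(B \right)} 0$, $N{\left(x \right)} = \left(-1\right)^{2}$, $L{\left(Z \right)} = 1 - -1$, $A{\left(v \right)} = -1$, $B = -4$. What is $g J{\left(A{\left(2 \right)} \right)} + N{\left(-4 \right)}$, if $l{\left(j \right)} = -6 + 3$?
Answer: $1$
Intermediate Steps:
$L{\left(Z \right)} = 2$ ($L{\left(Z \right)} = 1 + 1 = 2$)
$N{\left(x \right)} = 1$
$J{\left(y \right)} = 0$ ($J{\left(y \right)} = 2 \cdot 0 = 0$)
$l{\left(j \right)} = -3$
$g = -15$ ($g = \left(-3\right) 5 = -15$)
$g J{\left(A{\left(2 \right)} \right)} + N{\left(-4 \right)} = \left(-15\right) 0 + 1 = 0 + 1 = 1$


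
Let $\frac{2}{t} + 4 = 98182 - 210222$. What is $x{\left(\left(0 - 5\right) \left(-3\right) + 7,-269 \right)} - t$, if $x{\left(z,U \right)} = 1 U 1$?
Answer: $- \frac{15069917}{56022} \approx -269.0$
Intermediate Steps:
$x{\left(z,U \right)} = U$ ($x{\left(z,U \right)} = U 1 = U$)
$t = - \frac{1}{56022}$ ($t = \frac{2}{-4 + \left(98182 - 210222\right)} = \frac{2}{-4 - 112040} = \frac{2}{-112044} = 2 \left(- \frac{1}{112044}\right) = - \frac{1}{56022} \approx -1.785 \cdot 10^{-5}$)
$x{\left(\left(0 - 5\right) \left(-3\right) + 7,-269 \right)} - t = -269 - - \frac{1}{56022} = -269 + \frac{1}{56022} = - \frac{15069917}{56022}$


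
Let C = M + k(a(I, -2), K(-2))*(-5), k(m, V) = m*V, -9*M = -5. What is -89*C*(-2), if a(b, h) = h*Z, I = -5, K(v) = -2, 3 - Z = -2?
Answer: -159310/9 ≈ -17701.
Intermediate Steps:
Z = 5 (Z = 3 - 1*(-2) = 3 + 2 = 5)
M = 5/9 (M = -1/9*(-5) = 5/9 ≈ 0.55556)
a(b, h) = 5*h (a(b, h) = h*5 = 5*h)
k(m, V) = V*m
C = -895/9 (C = 5/9 - 10*(-2)*(-5) = 5/9 - 2*(-10)*(-5) = 5/9 + 20*(-5) = 5/9 - 100 = -895/9 ≈ -99.444)
-89*C*(-2) = -89*(-895/9)*(-2) = (79655/9)*(-2) = -159310/9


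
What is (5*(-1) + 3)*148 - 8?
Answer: -304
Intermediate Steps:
(5*(-1) + 3)*148 - 8 = (-5 + 3)*148 - 8 = -2*148 - 8 = -296 - 8 = -304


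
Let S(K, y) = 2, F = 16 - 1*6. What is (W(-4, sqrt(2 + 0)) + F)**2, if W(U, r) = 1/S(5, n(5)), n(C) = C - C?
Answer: 441/4 ≈ 110.25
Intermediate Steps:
n(C) = 0
F = 10 (F = 16 - 6 = 10)
W(U, r) = 1/2
(W(-4, sqrt(2 + 0)) + F)**2 = (1/2 + 10)**2 = (21/2)**2 = 441/4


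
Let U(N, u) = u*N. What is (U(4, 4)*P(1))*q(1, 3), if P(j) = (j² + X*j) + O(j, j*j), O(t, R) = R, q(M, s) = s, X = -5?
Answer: -144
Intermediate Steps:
U(N, u) = N*u
P(j) = -5*j + 2*j² (P(j) = (j² - 5*j) + j*j = (j² - 5*j) + j² = -5*j + 2*j²)
(U(4, 4)*P(1))*q(1, 3) = ((4*4)*(1*(-5 + 2*1)))*3 = (16*(1*(-5 + 2)))*3 = (16*(1*(-3)))*3 = (16*(-3))*3 = -48*3 = -144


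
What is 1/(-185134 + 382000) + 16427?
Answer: 3233917783/196866 ≈ 16427.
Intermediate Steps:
1/(-185134 + 382000) + 16427 = 1/196866 + 16427 = 3233917783/196866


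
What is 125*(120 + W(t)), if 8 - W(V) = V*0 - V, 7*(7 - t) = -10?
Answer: 119375/7 ≈ 17054.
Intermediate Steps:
t = 59/7 (t = 7 - ⅐*(-10) = 7 + 10/7 = 59/7 ≈ 8.4286)
W(V) = 8 + V (W(V) = 8 - (V*0 - V) = 8 - (0 - V) = 8 - (-1)*V = 8 + V)
125*(120 + W(t)) = 125*(120 + (8 + 59/7)) = 125*(120 + 115/7) = 125*(955/7) = 119375/7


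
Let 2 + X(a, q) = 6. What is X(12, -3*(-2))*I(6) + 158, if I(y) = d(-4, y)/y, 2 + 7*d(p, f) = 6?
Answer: 3326/21 ≈ 158.38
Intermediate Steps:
d(p, f) = 4/7 (d(p, f) = -2/7 + (⅐)*6 = -2/7 + 6/7 = 4/7)
X(a, q) = 4 (X(a, q) = -2 + 6 = 4)
I(y) = 4/(7*y)
X(12, -3*(-2))*I(6) + 158 = 4*((4/7)/6) + 158 = 4*((4/7)*(⅙)) + 158 = 4*(2/21) + 158 = 8/21 + 158 = 3326/21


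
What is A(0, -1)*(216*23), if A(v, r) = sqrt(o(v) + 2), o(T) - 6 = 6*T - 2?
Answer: 4968*sqrt(6) ≈ 12169.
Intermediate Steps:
o(T) = 4 + 6*T (o(T) = 6 + (6*T - 2) = 6 + (-2 + 6*T) = 4 + 6*T)
A(v, r) = sqrt(6 + 6*v) (A(v, r) = sqrt((4 + 6*v) + 2) = sqrt(6 + 6*v))
A(0, -1)*(216*23) = sqrt(6 + 6*0)*(216*23) = sqrt(6 + 0)*4968 = sqrt(6)*4968 = 4968*sqrt(6)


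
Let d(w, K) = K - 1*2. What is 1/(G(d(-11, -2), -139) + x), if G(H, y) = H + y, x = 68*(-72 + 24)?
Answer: -1/3407 ≈ -0.00029351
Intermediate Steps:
x = -3264 (x = 68*(-48) = -3264)
d(w, K) = -2 + K (d(w, K) = K - 2 = -2 + K)
1/(G(d(-11, -2), -139) + x) = 1/(((-2 - 2) - 139) - 3264) = 1/((-4 - 139) - 3264) = 1/(-143 - 3264) = 1/(-3407) = -1/3407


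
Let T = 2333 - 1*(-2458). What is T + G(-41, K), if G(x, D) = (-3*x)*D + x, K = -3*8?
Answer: 1798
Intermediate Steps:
T = 4791 (T = 2333 + 2458 = 4791)
K = -24
G(x, D) = x - 3*D*x (G(x, D) = -3*D*x + x = x - 3*D*x)
T + G(-41, K) = 4791 - 41*(1 - 3*(-24)) = 4791 - 41*(1 + 72) = 4791 - 41*73 = 4791 - 2993 = 1798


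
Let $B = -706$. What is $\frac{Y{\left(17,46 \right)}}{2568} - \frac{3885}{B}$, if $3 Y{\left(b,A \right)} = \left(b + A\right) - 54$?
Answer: $\frac{1663133}{302168} \approx 5.504$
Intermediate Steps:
$Y{\left(b,A \right)} = -18 + \frac{A}{3} + \frac{b}{3}$ ($Y{\left(b,A \right)} = \frac{\left(b + A\right) - 54}{3} = \frac{\left(A + b\right) - 54}{3} = \frac{-54 + A + b}{3} = -18 + \frac{A}{3} + \frac{b}{3}$)
$\frac{Y{\left(17,46 \right)}}{2568} - \frac{3885}{B} = \frac{-18 + \frac{1}{3} \cdot 46 + \frac{1}{3} \cdot 17}{2568} - \frac{3885}{-706} = \left(-18 + \frac{46}{3} + \frac{17}{3}\right) \frac{1}{2568} - - \frac{3885}{706} = 3 \cdot \frac{1}{2568} + \frac{3885}{706} = \frac{1}{856} + \frac{3885}{706} = \frac{1663133}{302168}$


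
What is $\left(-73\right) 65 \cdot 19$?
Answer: $-90155$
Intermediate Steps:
$\left(-73\right) 65 \cdot 19 = \left(-4745\right) 19 = -90155$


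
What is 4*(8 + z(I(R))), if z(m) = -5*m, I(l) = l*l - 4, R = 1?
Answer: 92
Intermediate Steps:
I(l) = -4 + l**2 (I(l) = l**2 - 4 = -4 + l**2)
4*(8 + z(I(R))) = 4*(8 - 5*(-4 + 1**2)) = 4*(8 - 5*(-4 + 1)) = 4*(8 - 5*(-3)) = 4*(8 + 15) = 4*23 = 92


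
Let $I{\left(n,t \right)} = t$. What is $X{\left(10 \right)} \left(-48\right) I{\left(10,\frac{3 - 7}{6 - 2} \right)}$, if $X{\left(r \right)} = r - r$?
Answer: $0$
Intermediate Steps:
$X{\left(r \right)} = 0$
$X{\left(10 \right)} \left(-48\right) I{\left(10,\frac{3 - 7}{6 - 2} \right)} = 0 \left(-48\right) \frac{3 - 7}{6 - 2} = 0 \left(- \frac{4}{4}\right) = 0 \left(\left(-4\right) \frac{1}{4}\right) = 0 \left(-1\right) = 0$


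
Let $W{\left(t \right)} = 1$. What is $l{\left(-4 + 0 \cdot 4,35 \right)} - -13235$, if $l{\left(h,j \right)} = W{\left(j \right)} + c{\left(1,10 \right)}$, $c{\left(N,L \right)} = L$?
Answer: $13246$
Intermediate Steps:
$l{\left(h,j \right)} = 11$ ($l{\left(h,j \right)} = 1 + 10 = 11$)
$l{\left(-4 + 0 \cdot 4,35 \right)} - -13235 = 11 - -13235 = 11 + \left(-2740 + 15975\right) = 11 + 13235 = 13246$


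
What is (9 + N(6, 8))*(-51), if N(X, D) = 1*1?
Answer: -510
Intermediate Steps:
N(X, D) = 1
(9 + N(6, 8))*(-51) = (9 + 1)*(-51) = 10*(-51) = -510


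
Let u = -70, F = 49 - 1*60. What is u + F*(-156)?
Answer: 1646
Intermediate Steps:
F = -11 (F = 49 - 60 = -11)
u + F*(-156) = -70 - 11*(-156) = -70 + 1716 = 1646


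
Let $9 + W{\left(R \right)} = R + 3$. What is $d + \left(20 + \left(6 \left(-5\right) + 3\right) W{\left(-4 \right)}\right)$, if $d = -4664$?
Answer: $-4374$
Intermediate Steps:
$W{\left(R \right)} = -6 + R$ ($W{\left(R \right)} = -9 + \left(R + 3\right) = -9 + \left(3 + R\right) = -6 + R$)
$d + \left(20 + \left(6 \left(-5\right) + 3\right) W{\left(-4 \right)}\right) = -4664 + \left(20 + \left(6 \left(-5\right) + 3\right) \left(-6 - 4\right)\right) = -4664 + \left(20 + \left(-30 + 3\right) \left(-10\right)\right) = -4664 + \left(20 - -270\right) = -4664 + \left(20 + 270\right) = -4664 + 290 = -4374$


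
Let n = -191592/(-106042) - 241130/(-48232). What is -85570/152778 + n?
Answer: 610082800886929/97675133711604 ≈ 6.2460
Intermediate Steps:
n = 8702693201/1278654436 (n = -191592*(-1/106042) - 241130*(-1/48232) = 95796/53021 + 120565/24116 = 8702693201/1278654436 ≈ 6.8061)
-85570/152778 + n = -85570/152778 + 8702693201/1278654436 = -85570*1/152778 + 8702693201/1278654436 = -42785/76389 + 8702693201/1278654436 = 610082800886929/97675133711604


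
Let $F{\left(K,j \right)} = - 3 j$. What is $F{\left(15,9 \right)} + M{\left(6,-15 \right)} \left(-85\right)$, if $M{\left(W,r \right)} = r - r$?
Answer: $-27$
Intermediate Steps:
$M{\left(W,r \right)} = 0$
$F{\left(15,9 \right)} + M{\left(6,-15 \right)} \left(-85\right) = \left(-3\right) 9 + 0 \left(-85\right) = -27 + 0 = -27$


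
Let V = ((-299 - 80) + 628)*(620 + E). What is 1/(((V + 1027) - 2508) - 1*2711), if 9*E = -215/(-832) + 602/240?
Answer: 37440/5625904627 ≈ 6.6549e-6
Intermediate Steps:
E = 34529/112320 (E = (-215/(-832) + 602/240)/9 = (-215*(-1/832) + 602*(1/240))/9 = (215/832 + 301/120)/9 = (1/9)*(34529/12480) = 34529/112320 ≈ 0.30742)
V = 5782853107/37440 (V = ((-299 - 80) + 628)*(620 + 34529/112320) = (-379 + 628)*(69672929/112320) = 249*(69672929/112320) = 5782853107/37440 ≈ 1.5446e+5)
1/(((V + 1027) - 2508) - 1*2711) = 1/(((5782853107/37440 + 1027) - 2508) - 1*2711) = 1/((5821303987/37440 - 2508) - 2711) = 1/(5727404467/37440 - 2711) = 1/(5625904627/37440) = 37440/5625904627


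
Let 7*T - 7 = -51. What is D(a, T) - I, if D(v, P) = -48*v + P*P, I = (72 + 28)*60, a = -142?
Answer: 41920/49 ≈ 855.51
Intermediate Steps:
I = 6000 (I = 100*60 = 6000)
T = -44/7 (T = 1 + (⅐)*(-51) = 1 - 51/7 = -44/7 ≈ -6.2857)
D(v, P) = P² - 48*v (D(v, P) = -48*v + P² = P² - 48*v)
D(a, T) - I = ((-44/7)² - 48*(-142)) - 1*6000 = (1936/49 + 6816) - 6000 = 335920/49 - 6000 = 41920/49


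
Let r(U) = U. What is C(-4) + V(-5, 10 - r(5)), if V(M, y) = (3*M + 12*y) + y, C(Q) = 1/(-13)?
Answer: 649/13 ≈ 49.923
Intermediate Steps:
C(Q) = -1/13
V(M, y) = 3*M + 13*y
C(-4) + V(-5, 10 - r(5)) = -1/13 + (3*(-5) + 13*(10 - 1*5)) = -1/13 + (-15 + 13*(10 - 5)) = -1/13 + (-15 + 13*5) = -1/13 + (-15 + 65) = -1/13 + 50 = 649/13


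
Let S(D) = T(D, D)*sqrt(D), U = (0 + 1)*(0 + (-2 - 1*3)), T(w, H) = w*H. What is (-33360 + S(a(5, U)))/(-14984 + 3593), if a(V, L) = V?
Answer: 11120/3797 - 25*sqrt(5)/11391 ≈ 2.9237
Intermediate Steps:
T(w, H) = H*w
U = -5 (U = 1*(0 + (-2 - 3)) = 1*(0 - 5) = 1*(-5) = -5)
S(D) = D**(5/2) (S(D) = (D*D)*sqrt(D) = D**2*sqrt(D) = D**(5/2))
(-33360 + S(a(5, U)))/(-14984 + 3593) = (-33360 + 5**(5/2))/(-14984 + 3593) = (-33360 + 25*sqrt(5))/(-11391) = (-33360 + 25*sqrt(5))*(-1/11391) = 11120/3797 - 25*sqrt(5)/11391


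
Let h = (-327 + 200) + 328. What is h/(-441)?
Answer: -67/147 ≈ -0.45578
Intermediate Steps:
h = 201 (h = -127 + 328 = 201)
h/(-441) = 201/(-441) = 201*(-1/441) = -67/147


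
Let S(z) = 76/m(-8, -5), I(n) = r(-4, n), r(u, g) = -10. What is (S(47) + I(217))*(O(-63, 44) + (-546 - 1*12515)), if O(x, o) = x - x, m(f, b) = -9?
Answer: 2168126/9 ≈ 2.4090e+5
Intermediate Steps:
O(x, o) = 0
I(n) = -10
S(z) = -76/9 (S(z) = 76/(-9) = 76*(-⅑) = -76/9)
(S(47) + I(217))*(O(-63, 44) + (-546 - 1*12515)) = (-76/9 - 10)*(0 + (-546 - 1*12515)) = -166*(0 + (-546 - 12515))/9 = -166*(0 - 13061)/9 = -166/9*(-13061) = 2168126/9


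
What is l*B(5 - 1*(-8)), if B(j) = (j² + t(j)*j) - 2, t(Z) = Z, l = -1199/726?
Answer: -6104/11 ≈ -554.91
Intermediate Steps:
l = -109/66 (l = -1199*1/726 = -109/66 ≈ -1.6515)
B(j) = -2 + 2*j² (B(j) = (j² + j*j) - 2 = (j² + j²) - 2 = 2*j² - 2 = -2 + 2*j²)
l*B(5 - 1*(-8)) = -109*(-2 + 2*(5 - 1*(-8))²)/66 = -109*(-2 + 2*(5 + 8)²)/66 = -109*(-2 + 2*13²)/66 = -109*(-2 + 2*169)/66 = -109*(-2 + 338)/66 = -109/66*336 = -6104/11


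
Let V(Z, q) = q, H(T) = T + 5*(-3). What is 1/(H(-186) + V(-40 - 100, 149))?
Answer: -1/52 ≈ -0.019231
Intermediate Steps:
H(T) = -15 + T (H(T) = T - 15 = -15 + T)
1/(H(-186) + V(-40 - 100, 149)) = 1/((-15 - 186) + 149) = 1/(-201 + 149) = 1/(-52) = -1/52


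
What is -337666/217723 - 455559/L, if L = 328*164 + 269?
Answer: -117440233783/11770323103 ≈ -9.9777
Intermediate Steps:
L = 54061 (L = 53792 + 269 = 54061)
-337666/217723 - 455559/L = -337666/217723 - 455559/54061 = -117440233783/11770323103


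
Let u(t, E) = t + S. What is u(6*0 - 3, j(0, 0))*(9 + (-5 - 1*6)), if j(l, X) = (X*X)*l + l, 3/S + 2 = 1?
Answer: 12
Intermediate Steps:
S = -3 (S = 3/(-2 + 1) = 3/(-1) = 3*(-1) = -3)
j(l, X) = l + l*X**2 (j(l, X) = X**2*l + l = l*X**2 + l = l + l*X**2)
u(t, E) = -3 + t (u(t, E) = t - 3 = -3 + t)
u(6*0 - 3, j(0, 0))*(9 + (-5 - 1*6)) = (-3 + (6*0 - 3))*(9 + (-5 - 1*6)) = (-3 + (0 - 3))*(9 + (-5 - 6)) = (-3 - 3)*(9 - 11) = -6*(-2) = 12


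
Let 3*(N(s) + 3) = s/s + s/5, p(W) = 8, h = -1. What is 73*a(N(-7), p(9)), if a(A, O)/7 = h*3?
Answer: -1533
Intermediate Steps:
N(s) = -8/3 + s/15 (N(s) = -3 + (s/s + s/5)/3 = -3 + (1 + s*(⅕))/3 = -3 + (1 + s/5)/3 = -3 + (⅓ + s/15) = -8/3 + s/15)
a(A, O) = -21 (a(A, O) = 7*(-1*3) = 7*(-3) = -21)
73*a(N(-7), p(9)) = 73*(-21) = -1533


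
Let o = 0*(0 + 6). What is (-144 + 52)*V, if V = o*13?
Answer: 0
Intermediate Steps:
o = 0 (o = 0*6 = 0)
V = 0 (V = 0*13 = 0)
(-144 + 52)*V = (-144 + 52)*0 = -92*0 = 0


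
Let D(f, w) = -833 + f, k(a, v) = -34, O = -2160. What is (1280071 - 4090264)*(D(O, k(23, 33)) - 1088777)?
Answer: 3068084411610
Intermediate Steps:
(1280071 - 4090264)*(D(O, k(23, 33)) - 1088777) = (1280071 - 4090264)*((-833 - 2160) - 1088777) = -2810193*(-2993 - 1088777) = -2810193*(-1091770) = 3068084411610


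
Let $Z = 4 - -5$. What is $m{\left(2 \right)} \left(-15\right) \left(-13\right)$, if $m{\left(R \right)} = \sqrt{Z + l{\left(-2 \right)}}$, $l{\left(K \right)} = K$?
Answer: $195 \sqrt{7} \approx 515.92$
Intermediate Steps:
$Z = 9$ ($Z = 4 + 5 = 9$)
$m{\left(R \right)} = \sqrt{7}$ ($m{\left(R \right)} = \sqrt{9 - 2} = \sqrt{7}$)
$m{\left(2 \right)} \left(-15\right) \left(-13\right) = \sqrt{7} \left(-15\right) \left(-13\right) = - 15 \sqrt{7} \left(-13\right) = 195 \sqrt{7}$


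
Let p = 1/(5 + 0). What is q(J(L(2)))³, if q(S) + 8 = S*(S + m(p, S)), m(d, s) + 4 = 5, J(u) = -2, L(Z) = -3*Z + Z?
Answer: -216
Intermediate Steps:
L(Z) = -2*Z
p = ⅕ (p = 1/5 = ⅕ ≈ 0.20000)
m(d, s) = 1 (m(d, s) = -4 + 5 = 1)
q(S) = -8 + S*(1 + S) (q(S) = -8 + S*(S + 1) = -8 + S*(1 + S))
q(J(L(2)))³ = (-8 - 2 + (-2)²)³ = (-8 - 2 + 4)³ = (-6)³ = -216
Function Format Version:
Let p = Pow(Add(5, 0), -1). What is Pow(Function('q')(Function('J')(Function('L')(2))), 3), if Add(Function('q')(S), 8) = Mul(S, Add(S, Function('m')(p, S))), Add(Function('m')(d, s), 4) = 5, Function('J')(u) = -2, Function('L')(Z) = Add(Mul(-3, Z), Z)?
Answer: -216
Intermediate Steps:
Function('L')(Z) = Mul(-2, Z)
p = Rational(1, 5) (p = Pow(5, -1) = Rational(1, 5) ≈ 0.20000)
Function('m')(d, s) = 1 (Function('m')(d, s) = Add(-4, 5) = 1)
Function('q')(S) = Add(-8, Mul(S, Add(1, S))) (Function('q')(S) = Add(-8, Mul(S, Add(S, 1))) = Add(-8, Mul(S, Add(1, S))))
Pow(Function('q')(Function('J')(Function('L')(2))), 3) = Pow(Add(-8, -2, Pow(-2, 2)), 3) = Pow(Add(-8, -2, 4), 3) = Pow(-6, 3) = -216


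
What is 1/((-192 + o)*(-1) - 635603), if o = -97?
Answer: -1/635314 ≈ -1.5740e-6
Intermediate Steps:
1/((-192 + o)*(-1) - 635603) = 1/((-192 - 97)*(-1) - 635603) = 1/(-289*(-1) - 635603) = 1/(289 - 635603) = 1/(-635314) = -1/635314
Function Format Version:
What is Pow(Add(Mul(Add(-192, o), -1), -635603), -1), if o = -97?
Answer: Rational(-1, 635314) ≈ -1.5740e-6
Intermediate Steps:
Pow(Add(Mul(Add(-192, o), -1), -635603), -1) = Pow(Add(Mul(Add(-192, -97), -1), -635603), -1) = Pow(Add(Mul(-289, -1), -635603), -1) = Pow(Add(289, -635603), -1) = Pow(-635314, -1) = Rational(-1, 635314)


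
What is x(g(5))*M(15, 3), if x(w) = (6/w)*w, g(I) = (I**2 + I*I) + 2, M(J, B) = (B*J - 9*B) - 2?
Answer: 96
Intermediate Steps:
M(J, B) = -2 - 9*B + B*J (M(J, B) = (-9*B + B*J) - 2 = -2 - 9*B + B*J)
g(I) = 2 + 2*I**2 (g(I) = (I**2 + I**2) + 2 = 2*I**2 + 2 = 2 + 2*I**2)
x(w) = 6
x(g(5))*M(15, 3) = 6*(-2 - 9*3 + 3*15) = 6*(-2 - 27 + 45) = 6*16 = 96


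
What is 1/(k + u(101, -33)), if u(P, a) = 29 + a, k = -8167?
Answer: -1/8171 ≈ -0.00012238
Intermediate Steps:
1/(k + u(101, -33)) = 1/(-8167 + (29 - 33)) = 1/(-8167 - 4) = 1/(-8171) = -1/8171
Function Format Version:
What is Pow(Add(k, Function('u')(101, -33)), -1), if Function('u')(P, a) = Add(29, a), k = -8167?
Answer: Rational(-1, 8171) ≈ -0.00012238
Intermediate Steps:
Pow(Add(k, Function('u')(101, -33)), -1) = Pow(Add(-8167, Add(29, -33)), -1) = Pow(Add(-8167, -4), -1) = Pow(-8171, -1) = Rational(-1, 8171)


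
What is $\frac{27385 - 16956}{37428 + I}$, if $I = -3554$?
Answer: $\frac{10429}{33874} \approx 0.30788$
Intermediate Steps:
$\frac{27385 - 16956}{37428 + I} = \frac{27385 - 16956}{37428 - 3554} = \frac{10429}{33874}$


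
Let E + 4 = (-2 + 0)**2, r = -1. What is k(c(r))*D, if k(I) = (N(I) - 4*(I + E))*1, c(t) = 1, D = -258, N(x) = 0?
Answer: 1032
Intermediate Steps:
E = 0 (E = -4 + (-2 + 0)**2 = -4 + (-2)**2 = -4 + 4 = 0)
k(I) = -4*I (k(I) = (0 - 4*(I + 0))*1 = (0 - 4*I)*1 = -4*I*1 = -4*I)
k(c(r))*D = -4*1*(-258) = -4*(-258) = 1032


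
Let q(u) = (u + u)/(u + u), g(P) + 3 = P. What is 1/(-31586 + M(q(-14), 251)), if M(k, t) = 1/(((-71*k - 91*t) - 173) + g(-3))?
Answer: -23091/729352327 ≈ -3.1660e-5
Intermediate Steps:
g(P) = -3 + P
q(u) = 1 (q(u) = (2*u)/((2*u)) = (2*u)*(1/(2*u)) = 1)
M(k, t) = 1/(-179 - 91*t - 71*k) (M(k, t) = 1/(((-71*k - 91*t) - 173) + (-3 - 3)) = 1/(((-91*t - 71*k) - 173) - 6) = 1/((-173 - 91*t - 71*k) - 6) = 1/(-179 - 91*t - 71*k))
1/(-31586 + M(q(-14), 251)) = 1/(-31586 - 1/(179 + 71*1 + 91*251)) = 1/(-31586 - 1/(179 + 71 + 22841)) = 1/(-31586 - 1/23091) = 1/(-729352327/23091) = -23091/729352327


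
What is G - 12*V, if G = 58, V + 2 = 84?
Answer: -926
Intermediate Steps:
V = 82 (V = -2 + 84 = 82)
G - 12*V = 58 - 12*82 = 58 - 984 = -926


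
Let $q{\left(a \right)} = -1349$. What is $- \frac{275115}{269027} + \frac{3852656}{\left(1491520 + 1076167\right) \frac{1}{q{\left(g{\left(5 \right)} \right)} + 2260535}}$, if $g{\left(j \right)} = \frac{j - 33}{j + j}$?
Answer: $\frac{2341574385952541427}{690777130549} \approx 3.3898 \cdot 10^{6}$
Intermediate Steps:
$g{\left(j \right)} = \frac{-33 + j}{2 j}$
$- \frac{275115}{269027} + \frac{3852656}{\left(1491520 + 1076167\right) \frac{1}{q{\left(g{\left(5 \right)} \right)} + 2260535}} = - \frac{275115}{269027} + \frac{3852656}{\left(1491520 + 1076167\right) \frac{1}{-1349 + 2260535}} = \left(-275115\right) \frac{1}{269027} + \frac{3852656}{2567687 \cdot \frac{1}{2259186}} = - \frac{275115}{269027} + \frac{3852656}{2567687 \cdot \frac{1}{2259186}} = - \frac{275115}{269027} + \frac{3852656}{\frac{2567687}{2259186}} = - \frac{275115}{269027} + 3852656 \cdot \frac{2259186}{2567687} = - \frac{275115}{269027} + \frac{8703866498016}{2567687} = \frac{2341574385952541427}{690777130549}$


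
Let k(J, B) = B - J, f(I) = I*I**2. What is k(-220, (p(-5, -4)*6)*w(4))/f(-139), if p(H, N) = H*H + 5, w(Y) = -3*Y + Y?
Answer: 1220/2685619 ≈ 0.00045427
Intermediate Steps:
w(Y) = -2*Y
f(I) = I**3
p(H, N) = 5 + H**2 (p(H, N) = H**2 + 5 = 5 + H**2)
k(-220, (p(-5, -4)*6)*w(4))/f(-139) = (((5 + (-5)**2)*6)*(-2*4) - 1*(-220))/((-139)**3) = (((5 + 25)*6)*(-8) + 220)/(-2685619) = ((30*6)*(-8) + 220)*(-1/2685619) = (180*(-8) + 220)*(-1/2685619) = (-1440 + 220)*(-1/2685619) = -1220*(-1/2685619) = 1220/2685619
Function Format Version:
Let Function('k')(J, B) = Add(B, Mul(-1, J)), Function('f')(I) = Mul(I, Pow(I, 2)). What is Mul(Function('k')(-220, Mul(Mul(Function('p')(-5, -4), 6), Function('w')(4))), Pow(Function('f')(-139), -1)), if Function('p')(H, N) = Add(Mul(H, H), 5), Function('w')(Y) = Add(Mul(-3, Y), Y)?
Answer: Rational(1220, 2685619) ≈ 0.00045427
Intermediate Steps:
Function('w')(Y) = Mul(-2, Y)
Function('f')(I) = Pow(I, 3)
Function('p')(H, N) = Add(5, Pow(H, 2)) (Function('p')(H, N) = Add(Pow(H, 2), 5) = Add(5, Pow(H, 2)))
Mul(Function('k')(-220, Mul(Mul(Function('p')(-5, -4), 6), Function('w')(4))), Pow(Function('f')(-139), -1)) = Mul(Add(Mul(Mul(Add(5, Pow(-5, 2)), 6), Mul(-2, 4)), Mul(-1, -220)), Pow(Pow(-139, 3), -1)) = Mul(Add(Mul(Mul(Add(5, 25), 6), -8), 220), Pow(-2685619, -1)) = Mul(Add(Mul(Mul(30, 6), -8), 220), Rational(-1, 2685619)) = Mul(Add(Mul(180, -8), 220), Rational(-1, 2685619)) = Mul(Add(-1440, 220), Rational(-1, 2685619)) = Mul(-1220, Rational(-1, 2685619)) = Rational(1220, 2685619)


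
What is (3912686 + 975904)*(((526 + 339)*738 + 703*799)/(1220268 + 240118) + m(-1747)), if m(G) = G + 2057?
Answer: 1109513719107465/730193 ≈ 1.5195e+9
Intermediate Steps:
m(G) = 2057 + G
(3912686 + 975904)*(((526 + 339)*738 + 703*799)/(1220268 + 240118) + m(-1747)) = (3912686 + 975904)*(((526 + 339)*738 + 703*799)/(1220268 + 240118) + (2057 - 1747)) = 4888590*((865*738 + 561697)/1460386 + 310) = 4888590*((638370 + 561697)*(1/1460386) + 310) = 4888590*(1200067*(1/1460386) + 310) = 4888590*(1200067/1460386 + 310) = 4888590*(453919727/1460386) = 1109513719107465/730193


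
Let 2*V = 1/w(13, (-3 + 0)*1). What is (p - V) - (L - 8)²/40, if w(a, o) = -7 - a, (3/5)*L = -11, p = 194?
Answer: 7951/45 ≈ 176.69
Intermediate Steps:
L = -55/3 (L = (5/3)*(-11) = -55/3 ≈ -18.333)
V = -1/40 (V = 1/(2*(-7 - 1*13)) = 1/(2*(-7 - 13)) = (½)/(-20) = (½)*(-1/20) = -1/40 ≈ -0.025000)
(p - V) - (L - 8)²/40 = (194 - 1*(-1/40)) - (-55/3 - 8)²/40 = (194 + 1/40) - (-79/3)²/40 = 7761/40 - 6241/(9*40) = 7761/40 - 1*6241/360 = 7761/40 - 6241/360 = 7951/45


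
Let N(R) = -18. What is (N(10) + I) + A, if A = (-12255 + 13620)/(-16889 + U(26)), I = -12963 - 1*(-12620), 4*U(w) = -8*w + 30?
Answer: -4076239/11289 ≈ -361.08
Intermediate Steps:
U(w) = 15/2 - 2*w (U(w) = (-8*w + 30)/4 = (30 - 8*w)/4 = 15/2 - 2*w)
I = -343 (I = -12963 + 12620 = -343)
A = -910/11289 (A = (-12255 + 13620)/(-16889 + (15/2 - 2*26)) = 1365/(-16889 + (15/2 - 52)) = 1365/(-16889 - 89/2) = 1365/(-33867/2) = 1365*(-2/33867) = -910/11289 ≈ -0.080609)
(N(10) + I) + A = (-18 - 343) - 910/11289 = -361 - 910/11289 = -4076239/11289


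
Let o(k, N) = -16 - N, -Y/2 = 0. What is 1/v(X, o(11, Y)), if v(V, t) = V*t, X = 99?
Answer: -1/1584 ≈ -0.00063131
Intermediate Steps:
Y = 0 (Y = -2*0 = 0)
1/v(X, o(11, Y)) = 1/(99*(-16 - 1*0)) = 1/(99*(-16 + 0)) = 1/(99*(-16)) = 1/(-1584) = -1/1584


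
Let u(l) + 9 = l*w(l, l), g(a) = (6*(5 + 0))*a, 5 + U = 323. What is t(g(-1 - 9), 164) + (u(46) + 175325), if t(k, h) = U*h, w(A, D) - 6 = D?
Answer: 229860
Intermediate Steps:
U = 318 (U = -5 + 323 = 318)
w(A, D) = 6 + D
g(a) = 30*a (g(a) = (6*5)*a = 30*a)
t(k, h) = 318*h
u(l) = -9 + l*(6 + l)
t(g(-1 - 9), 164) + (u(46) + 175325) = 318*164 + ((-9 + 46*(6 + 46)) + 175325) = 52152 + ((-9 + 46*52) + 175325) = 52152 + ((-9 + 2392) + 175325) = 52152 + (2383 + 175325) = 52152 + 177708 = 229860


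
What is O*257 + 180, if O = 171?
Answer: 44127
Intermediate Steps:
O*257 + 180 = 171*257 + 180 = 43947 + 180 = 44127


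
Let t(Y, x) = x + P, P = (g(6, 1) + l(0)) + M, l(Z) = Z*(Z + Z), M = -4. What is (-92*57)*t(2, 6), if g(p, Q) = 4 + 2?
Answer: -41952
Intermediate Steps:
l(Z) = 2*Z² (l(Z) = Z*(2*Z) = 2*Z²)
g(p, Q) = 6
P = 2 (P = (6 + 2*0²) - 4 = (6 + 2*0) - 4 = (6 + 0) - 4 = 6 - 4 = 2)
t(Y, x) = 2 + x (t(Y, x) = x + 2 = 2 + x)
(-92*57)*t(2, 6) = (-92*57)*(2 + 6) = -5244*8 = -41952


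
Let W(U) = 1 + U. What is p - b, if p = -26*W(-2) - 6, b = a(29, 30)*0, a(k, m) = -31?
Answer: 20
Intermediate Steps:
b = 0 (b = -31*0 = 0)
p = 20 (p = -26*(1 - 2) - 6 = -26*(-1) - 6 = 26 - 6 = 20)
p - b = 20 - 1*0 = 20 + 0 = 20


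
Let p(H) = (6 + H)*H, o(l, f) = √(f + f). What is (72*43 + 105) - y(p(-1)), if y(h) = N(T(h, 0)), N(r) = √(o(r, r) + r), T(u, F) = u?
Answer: 3201 - √(-5 + I*√10) ≈ 3200.3 - 2.3362*I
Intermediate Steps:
o(l, f) = √2*√f (o(l, f) = √(2*f) = √2*√f)
p(H) = H*(6 + H)
N(r) = √(r + √2*√r) (N(r) = √(√2*√r + r) = √(r + √2*√r))
y(h) = √(h + √2*√h)
(72*43 + 105) - y(p(-1)) = (72*43 + 105) - √(-(6 - 1) + √2*√(-(6 - 1))) = (3096 + 105) - √(-1*5 + √2*√(-1*5)) = 3201 - √(-5 + √2*√(-5)) = 3201 - √(-5 + √2*(I*√5)) = 3201 - √(-5 + I*√10)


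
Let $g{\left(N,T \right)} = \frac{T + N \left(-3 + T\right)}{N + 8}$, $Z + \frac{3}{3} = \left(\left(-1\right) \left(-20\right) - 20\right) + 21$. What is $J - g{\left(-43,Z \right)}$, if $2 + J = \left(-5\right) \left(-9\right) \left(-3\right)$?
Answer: $- \frac{5506}{35} \approx -157.31$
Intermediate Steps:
$Z = 20$ ($Z = -1 + \left(\left(\left(-1\right) \left(-20\right) - 20\right) + 21\right) = -1 + \left(\left(20 - 20\right) + 21\right) = -1 + \left(0 + 21\right) = -1 + 21 = 20$)
$g{\left(N,T \right)} = \frac{T + N \left(-3 + T\right)}{8 + N}$
$J = -137$ ($J = -2 + \left(-5\right) \left(-9\right) \left(-3\right) = -2 + 45 \left(-3\right) = -2 - 135 = -137$)
$J - g{\left(-43,Z \right)} = -137 - \frac{20 - -129 - 860}{8 - 43} = -137 - \frac{20 + 129 - 860}{-35} = -137 - \left(- \frac{1}{35}\right) \left(-711\right) = -137 - \frac{711}{35} = - \frac{5506}{35}$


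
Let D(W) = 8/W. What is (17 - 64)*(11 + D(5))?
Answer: -2961/5 ≈ -592.20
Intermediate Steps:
(17 - 64)*(11 + D(5)) = (17 - 64)*(11 + 8/5) = -47*(11 + 8*(⅕)) = -47*(11 + 8/5) = -47*63/5 = -2961/5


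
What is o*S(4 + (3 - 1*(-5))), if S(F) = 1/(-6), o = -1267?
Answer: 1267/6 ≈ 211.17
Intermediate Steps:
S(F) = -⅙
o*S(4 + (3 - 1*(-5))) = -1267*(-⅙) = 1267/6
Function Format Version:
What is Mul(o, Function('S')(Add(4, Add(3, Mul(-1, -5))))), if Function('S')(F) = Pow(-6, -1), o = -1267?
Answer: Rational(1267, 6) ≈ 211.17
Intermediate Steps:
Function('S')(F) = Rational(-1, 6)
Mul(o, Function('S')(Add(4, Add(3, Mul(-1, -5))))) = Mul(-1267, Rational(-1, 6)) = Rational(1267, 6)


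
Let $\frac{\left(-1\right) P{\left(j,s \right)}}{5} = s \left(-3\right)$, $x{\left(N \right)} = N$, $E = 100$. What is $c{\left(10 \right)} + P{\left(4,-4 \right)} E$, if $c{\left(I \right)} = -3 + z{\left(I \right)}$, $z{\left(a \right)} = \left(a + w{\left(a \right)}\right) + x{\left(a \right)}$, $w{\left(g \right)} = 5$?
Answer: $-5978$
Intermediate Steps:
$P{\left(j,s \right)} = 15 s$ ($P{\left(j,s \right)} = - 5 s \left(-3\right) = - 5 \left(- 3 s\right) = 15 s$)
$z{\left(a \right)} = 5 + 2 a$ ($z{\left(a \right)} = \left(a + 5\right) + a = \left(5 + a\right) + a = 5 + 2 a$)
$c{\left(I \right)} = 2 + 2 I$ ($c{\left(I \right)} = -3 + \left(5 + 2 I\right) = 2 + 2 I$)
$c{\left(10 \right)} + P{\left(4,-4 \right)} E = \left(2 + 2 \cdot 10\right) + 15 \left(-4\right) 100 = \left(2 + 20\right) - 6000 = 22 - 6000 = -5978$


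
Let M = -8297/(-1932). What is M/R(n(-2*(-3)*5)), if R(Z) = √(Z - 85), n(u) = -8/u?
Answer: -8297*I*√19185/2471028 ≈ -0.46508*I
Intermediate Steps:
M = 8297/1932 (M = -8297*(-1/1932) = 8297/1932 ≈ 4.2945)
R(Z) = √(-85 + Z)
M/R(n(-2*(-3)*5)) = 8297/(1932*(√(-85 - 8/(-2*(-3)*5)))) = 8297/(1932*(√(-85 - 8/(6*5)))) = 8297/(1932*(√(-85 - 8/30))) = 8297/(1932*(√(-85 - 8*1/30))) = 8297/(1932*(√(-85 - 4/15))) = 8297/(1932*(√(-1279/15))) = 8297/(1932*((I*√19185/15))) = 8297*(-I*√19185/1279)/1932 = -8297*I*√19185/2471028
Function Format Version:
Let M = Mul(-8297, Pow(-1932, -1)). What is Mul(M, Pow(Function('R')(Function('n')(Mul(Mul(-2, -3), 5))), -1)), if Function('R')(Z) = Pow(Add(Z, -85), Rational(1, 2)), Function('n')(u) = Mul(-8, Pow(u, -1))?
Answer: Mul(Rational(-8297, 2471028), I, Pow(19185, Rational(1, 2))) ≈ Mul(-0.46508, I)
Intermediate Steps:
M = Rational(8297, 1932) (M = Mul(-8297, Rational(-1, 1932)) = Rational(8297, 1932) ≈ 4.2945)
Function('R')(Z) = Pow(Add(-85, Z), Rational(1, 2))
Mul(M, Pow(Function('R')(Function('n')(Mul(Mul(-2, -3), 5))), -1)) = Mul(Rational(8297, 1932), Pow(Pow(Add(-85, Mul(-8, Pow(Mul(Mul(-2, -3), 5), -1))), Rational(1, 2)), -1)) = Mul(Rational(8297, 1932), Pow(Pow(Add(-85, Mul(-8, Pow(Mul(6, 5), -1))), Rational(1, 2)), -1)) = Mul(Rational(8297, 1932), Pow(Pow(Add(-85, Mul(-8, Pow(30, -1))), Rational(1, 2)), -1)) = Mul(Rational(8297, 1932), Pow(Pow(Add(-85, Mul(-8, Rational(1, 30))), Rational(1, 2)), -1)) = Mul(Rational(8297, 1932), Pow(Pow(Add(-85, Rational(-4, 15)), Rational(1, 2)), -1)) = Mul(Rational(8297, 1932), Pow(Pow(Rational(-1279, 15), Rational(1, 2)), -1)) = Mul(Rational(8297, 1932), Pow(Mul(Rational(1, 15), I, Pow(19185, Rational(1, 2))), -1)) = Mul(Rational(8297, 1932), Mul(Rational(-1, 1279), I, Pow(19185, Rational(1, 2)))) = Mul(Rational(-8297, 2471028), I, Pow(19185, Rational(1, 2)))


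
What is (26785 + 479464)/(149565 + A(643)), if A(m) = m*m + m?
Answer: 506249/563657 ≈ 0.89815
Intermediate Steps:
A(m) = m + m² (A(m) = m² + m = m + m²)
(26785 + 479464)/(149565 + A(643)) = (26785 + 479464)/(149565 + 643*(1 + 643)) = 506249/(149565 + 643*644) = 506249/(149565 + 414092) = 506249/563657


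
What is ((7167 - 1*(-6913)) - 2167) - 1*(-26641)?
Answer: 38554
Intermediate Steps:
((7167 - 1*(-6913)) - 2167) - 1*(-26641) = ((7167 + 6913) - 2167) + 26641 = (14080 - 2167) + 26641 = 11913 + 26641 = 38554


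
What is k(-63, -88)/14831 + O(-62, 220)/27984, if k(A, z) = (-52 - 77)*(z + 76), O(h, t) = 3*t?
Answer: 402331/3144172 ≈ 0.12796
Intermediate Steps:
k(A, z) = -9804 - 129*z (k(A, z) = -129*(76 + z) = -9804 - 129*z)
k(-63, -88)/14831 + O(-62, 220)/27984 = (-9804 - 129*(-88))/14831 + (3*220)/27984 = (-9804 + 11352)*(1/14831) + 660*(1/27984) = 1548*(1/14831) + 5/212 = 1548/14831 + 5/212 = 402331/3144172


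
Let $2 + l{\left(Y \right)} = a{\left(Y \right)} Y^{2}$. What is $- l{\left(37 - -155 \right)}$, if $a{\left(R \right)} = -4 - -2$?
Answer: $73730$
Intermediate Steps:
$a{\left(R \right)} = -2$ ($a{\left(R \right)} = -4 + 2 = -2$)
$l{\left(Y \right)} = -2 - 2 Y^{2}$
$- l{\left(37 - -155 \right)} = - (-2 - 2 \left(37 - -155\right)^{2}) = - (-2 - 2 \left(37 + 155\right)^{2}) = - (-2 - 2 \cdot 192^{2}) = - (-2 - 73728) = \left(-1\right) \left(-73730\right) = 73730$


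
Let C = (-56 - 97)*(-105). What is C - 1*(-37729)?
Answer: 53794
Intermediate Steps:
C = 16065 (C = -153*(-105) = 16065)
C - 1*(-37729) = 16065 - 1*(-37729) = 16065 + 37729 = 53794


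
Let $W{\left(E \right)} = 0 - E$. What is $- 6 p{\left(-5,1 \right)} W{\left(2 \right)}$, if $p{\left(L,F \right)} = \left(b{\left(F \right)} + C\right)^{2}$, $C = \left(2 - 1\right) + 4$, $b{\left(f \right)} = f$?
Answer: $432$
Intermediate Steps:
$C = 5$ ($C = 1 + 4 = 5$)
$W{\left(E \right)} = - E$
$p{\left(L,F \right)} = \left(5 + F\right)^{2}$ ($p{\left(L,F \right)} = \left(F + 5\right)^{2} = \left(5 + F\right)^{2}$)
$- 6 p{\left(-5,1 \right)} W{\left(2 \right)} = - 6 \left(5 + 1\right)^{2} \left(\left(-1\right) 2\right) = - 6 \cdot 6^{2} \left(-2\right) = \left(-6\right) 36 \left(-2\right) = \left(-216\right) \left(-2\right) = 432$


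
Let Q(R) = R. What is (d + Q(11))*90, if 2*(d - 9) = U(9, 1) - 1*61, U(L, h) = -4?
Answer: -1125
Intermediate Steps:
d = -47/2 (d = 9 + (-4 - 1*61)/2 = 9 + (-4 - 61)/2 = 9 + (½)*(-65) = 9 - 65/2 = -47/2 ≈ -23.500)
(d + Q(11))*90 = (-47/2 + 11)*90 = -25/2*90 = -1125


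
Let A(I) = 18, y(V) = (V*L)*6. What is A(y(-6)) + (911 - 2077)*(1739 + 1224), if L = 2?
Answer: -3454840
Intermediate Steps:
y(V) = 12*V (y(V) = (V*2)*6 = (2*V)*6 = 12*V)
A(y(-6)) + (911 - 2077)*(1739 + 1224) = 18 + (911 - 2077)*(1739 + 1224) = 18 - 1166*2963 = 18 - 3454858 = -3454840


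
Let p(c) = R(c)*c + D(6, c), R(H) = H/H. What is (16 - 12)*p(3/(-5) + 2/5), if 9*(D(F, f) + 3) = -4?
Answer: -656/45 ≈ -14.578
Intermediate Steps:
D(F, f) = -31/9 (D(F, f) = -3 + (⅑)*(-4) = -3 - 4/9 = -31/9)
R(H) = 1
p(c) = -31/9 + c (p(c) = 1*c - 31/9 = c - 31/9 = -31/9 + c)
(16 - 12)*p(3/(-5) + 2/5) = (16 - 12)*(-31/9 + (3/(-5) + 2/5)) = 4*(-31/9 + (3*(-⅕) + 2*(⅕))) = 4*(-31/9 + (-⅗ + ⅖)) = 4*(-31/9 - ⅕) = 4*(-164/45) = -656/45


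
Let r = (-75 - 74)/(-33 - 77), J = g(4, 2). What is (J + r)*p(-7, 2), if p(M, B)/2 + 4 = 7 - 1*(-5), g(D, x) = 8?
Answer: 8232/55 ≈ 149.67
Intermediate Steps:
J = 8
p(M, B) = 16 (p(M, B) = -8 + 2*(7 - 1*(-5)) = -8 + 2*(7 + 5) = -8 + 2*12 = -8 + 24 = 16)
r = 149/110 (r = -149/(-110) = -149*(-1/110) = 149/110 ≈ 1.3545)
(J + r)*p(-7, 2) = (8 + 149/110)*16 = (1029/110)*16 = 8232/55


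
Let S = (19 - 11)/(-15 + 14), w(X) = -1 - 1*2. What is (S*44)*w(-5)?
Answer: 1056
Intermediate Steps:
w(X) = -3 (w(X) = -1 - 2 = -3)
S = -8 (S = 8/(-1) = 8*(-1) = -8)
(S*44)*w(-5) = -8*44*(-3) = -352*(-3) = 1056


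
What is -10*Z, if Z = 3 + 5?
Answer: -80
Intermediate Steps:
Z = 8
-10*Z = -10*8 = -80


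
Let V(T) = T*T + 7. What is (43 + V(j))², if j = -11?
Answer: 29241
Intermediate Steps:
V(T) = 7 + T² (V(T) = T² + 7 = 7 + T²)
(43 + V(j))² = (43 + (7 + (-11)²))² = (43 + (7 + 121))² = (43 + 128)² = 171² = 29241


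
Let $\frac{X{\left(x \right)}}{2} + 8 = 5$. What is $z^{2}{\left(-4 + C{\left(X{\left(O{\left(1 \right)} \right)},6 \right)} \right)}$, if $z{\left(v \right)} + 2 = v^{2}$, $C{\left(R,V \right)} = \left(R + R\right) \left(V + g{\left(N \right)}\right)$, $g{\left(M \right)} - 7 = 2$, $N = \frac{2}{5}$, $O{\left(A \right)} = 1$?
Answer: $1146093316$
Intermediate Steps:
$X{\left(x \right)} = -6$ ($X{\left(x \right)} = -16 + 2 \cdot 5 = -16 + 10 = -6$)
$N = \frac{2}{5}$ ($N = 2 \cdot \frac{1}{5} = \frac{2}{5} \approx 0.4$)
$g{\left(M \right)} = 9$ ($g{\left(M \right)} = 7 + 2 = 9$)
$C{\left(R,V \right)} = 2 R \left(9 + V\right)$ ($C{\left(R,V \right)} = \left(R + R\right) \left(V + 9\right) = 2 R \left(9 + V\right)$)
$z{\left(v \right)} = -2 + v^{2}$
$z^{2}{\left(-4 + C{\left(X{\left(O{\left(1 \right)} \right)},6 \right)} \right)} = \left(-2 + \left(-4 + 2 \left(-6\right) \left(9 + 6\right)\right)^{2}\right)^{2} = \left(-2 + \left(-4 + 2 \left(-6\right) 15\right)^{2}\right)^{2} = \left(-2 + \left(-4 - 180\right)^{2}\right)^{2} = \left(-2 + \left(-184\right)^{2}\right)^{2} = \left(-2 + 33856\right)^{2} = 33854^{2} = 1146093316$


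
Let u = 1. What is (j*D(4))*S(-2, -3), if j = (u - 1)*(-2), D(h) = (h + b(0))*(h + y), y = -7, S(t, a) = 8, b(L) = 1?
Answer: 0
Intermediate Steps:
D(h) = (1 + h)*(-7 + h) (D(h) = (h + 1)*(h - 7) = (1 + h)*(-7 + h))
j = 0 (j = (1 - 1)*(-2) = 0*(-2) = 0)
(j*D(4))*S(-2, -3) = (0*(-7 + 4**2 - 6*4))*8 = (0*(-7 + 16 - 24))*8 = (0*(-15))*8 = 0*8 = 0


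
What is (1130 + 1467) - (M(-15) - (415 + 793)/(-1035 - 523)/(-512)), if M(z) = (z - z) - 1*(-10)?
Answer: 257955095/99712 ≈ 2587.0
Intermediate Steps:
M(z) = 10 (M(z) = 0 + 10 = 10)
(1130 + 1467) - (M(-15) - (415 + 793)/(-1035 - 523)/(-512)) = (1130 + 1467) - (10 - (415 + 793)/(-1035 - 523)/(-512)) = 2597 - (10 - 1208/(-1558)*(-1)/512) = 2597 - (10 - 1208*(-1/1558)*(-1)/512) = 2597 - (10 - (-604)*(-1)/(779*512)) = 2597 - (10 - 1*151/99712) = 2597 - (10 - 151/99712) = 2597 - 1*996969/99712 = 2597 - 996969/99712 = 257955095/99712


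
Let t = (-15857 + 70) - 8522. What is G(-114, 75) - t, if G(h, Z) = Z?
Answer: 24384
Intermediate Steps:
t = -24309 (t = -15787 - 8522 = -24309)
G(-114, 75) - t = 75 - 1*(-24309) = 75 + 24309 = 24384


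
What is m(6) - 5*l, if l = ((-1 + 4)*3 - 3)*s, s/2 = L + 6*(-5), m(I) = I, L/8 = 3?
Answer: 366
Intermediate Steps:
L = 24 (L = 8*3 = 24)
s = -12 (s = 2*(24 + 6*(-5)) = 2*(24 - 30) = 2*(-6) = -12)
l = -72 (l = ((-1 + 4)*3 - 3)*(-12) = (3*3 - 3)*(-12) = (9 - 3)*(-12) = 6*(-12) = -72)
m(6) - 5*l = 6 - 5*(-72) = 6 + 360 = 366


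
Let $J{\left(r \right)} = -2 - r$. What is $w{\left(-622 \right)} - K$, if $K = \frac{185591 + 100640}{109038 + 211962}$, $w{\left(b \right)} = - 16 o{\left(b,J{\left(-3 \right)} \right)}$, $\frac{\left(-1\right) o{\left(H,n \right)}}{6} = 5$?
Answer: $\frac{153793769}{321000} \approx 479.11$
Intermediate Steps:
$o{\left(H,n \right)} = -30$ ($o{\left(H,n \right)} = \left(-6\right) 5 = -30$)
$w{\left(b \right)} = 480$ ($w{\left(b \right)} = \left(-16\right) \left(-30\right) = 480$)
$K = \frac{286231}{321000} \approx 0.89169$
$w{\left(-622 \right)} - K = 480 - \frac{286231}{321000} = \frac{153793769}{321000}$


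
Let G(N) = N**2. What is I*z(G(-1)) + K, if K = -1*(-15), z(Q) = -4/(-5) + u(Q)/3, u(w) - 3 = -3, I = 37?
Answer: 223/5 ≈ 44.600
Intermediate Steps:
u(w) = 0 (u(w) = 3 - 3 = 0)
z(Q) = 4/5 (z(Q) = -4/(-5) + 0/3 = -4*(-1/5) + 0*(1/3) = 4/5 + 0 = 4/5)
K = 15
I*z(G(-1)) + K = 37*(4/5) + 15 = 148/5 + 15 = 223/5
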